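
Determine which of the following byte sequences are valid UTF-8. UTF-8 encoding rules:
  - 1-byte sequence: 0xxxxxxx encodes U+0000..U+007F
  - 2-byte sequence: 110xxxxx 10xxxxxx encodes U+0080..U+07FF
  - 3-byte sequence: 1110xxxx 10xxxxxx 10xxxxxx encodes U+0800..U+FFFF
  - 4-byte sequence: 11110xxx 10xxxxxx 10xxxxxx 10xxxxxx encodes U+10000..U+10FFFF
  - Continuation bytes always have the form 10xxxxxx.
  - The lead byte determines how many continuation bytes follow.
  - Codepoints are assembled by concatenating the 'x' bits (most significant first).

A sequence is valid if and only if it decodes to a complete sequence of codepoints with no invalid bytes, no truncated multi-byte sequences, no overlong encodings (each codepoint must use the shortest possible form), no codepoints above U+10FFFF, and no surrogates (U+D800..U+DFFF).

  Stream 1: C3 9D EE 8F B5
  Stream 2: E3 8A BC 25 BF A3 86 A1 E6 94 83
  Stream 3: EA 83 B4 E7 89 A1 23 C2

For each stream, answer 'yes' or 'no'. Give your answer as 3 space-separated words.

Answer: yes no no

Derivation:
Stream 1: decodes cleanly. VALID
Stream 2: error at byte offset 4. INVALID
Stream 3: error at byte offset 8. INVALID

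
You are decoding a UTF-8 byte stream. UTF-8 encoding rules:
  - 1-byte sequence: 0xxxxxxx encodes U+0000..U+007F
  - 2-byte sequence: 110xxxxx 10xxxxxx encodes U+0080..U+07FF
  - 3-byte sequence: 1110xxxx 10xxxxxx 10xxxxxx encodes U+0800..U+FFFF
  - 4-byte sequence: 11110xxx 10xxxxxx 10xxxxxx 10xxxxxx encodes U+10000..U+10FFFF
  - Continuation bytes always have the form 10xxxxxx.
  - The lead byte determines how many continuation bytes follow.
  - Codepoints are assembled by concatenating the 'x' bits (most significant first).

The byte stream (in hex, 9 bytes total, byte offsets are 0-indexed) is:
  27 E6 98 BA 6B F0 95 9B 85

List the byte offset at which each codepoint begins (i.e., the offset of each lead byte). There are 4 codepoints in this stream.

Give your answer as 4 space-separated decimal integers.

Byte[0]=27: 1-byte ASCII. cp=U+0027
Byte[1]=E6: 3-byte lead, need 2 cont bytes. acc=0x6
Byte[2]=98: continuation. acc=(acc<<6)|0x18=0x198
Byte[3]=BA: continuation. acc=(acc<<6)|0x3A=0x663A
Completed: cp=U+663A (starts at byte 1)
Byte[4]=6B: 1-byte ASCII. cp=U+006B
Byte[5]=F0: 4-byte lead, need 3 cont bytes. acc=0x0
Byte[6]=95: continuation. acc=(acc<<6)|0x15=0x15
Byte[7]=9B: continuation. acc=(acc<<6)|0x1B=0x55B
Byte[8]=85: continuation. acc=(acc<<6)|0x05=0x156C5
Completed: cp=U+156C5 (starts at byte 5)

Answer: 0 1 4 5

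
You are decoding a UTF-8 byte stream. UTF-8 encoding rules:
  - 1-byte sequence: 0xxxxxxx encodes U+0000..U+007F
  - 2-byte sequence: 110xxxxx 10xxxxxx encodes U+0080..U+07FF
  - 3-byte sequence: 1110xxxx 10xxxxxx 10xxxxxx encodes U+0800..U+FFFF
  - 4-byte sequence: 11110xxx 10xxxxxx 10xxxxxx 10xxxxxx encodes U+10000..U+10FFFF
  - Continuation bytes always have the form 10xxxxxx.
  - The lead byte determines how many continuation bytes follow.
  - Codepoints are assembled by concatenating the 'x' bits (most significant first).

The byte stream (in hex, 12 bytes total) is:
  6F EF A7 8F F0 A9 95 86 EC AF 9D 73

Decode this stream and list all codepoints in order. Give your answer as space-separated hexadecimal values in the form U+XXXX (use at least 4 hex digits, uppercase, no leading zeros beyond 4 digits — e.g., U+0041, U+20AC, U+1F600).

Answer: U+006F U+F9CF U+29546 U+CBDD U+0073

Derivation:
Byte[0]=6F: 1-byte ASCII. cp=U+006F
Byte[1]=EF: 3-byte lead, need 2 cont bytes. acc=0xF
Byte[2]=A7: continuation. acc=(acc<<6)|0x27=0x3E7
Byte[3]=8F: continuation. acc=(acc<<6)|0x0F=0xF9CF
Completed: cp=U+F9CF (starts at byte 1)
Byte[4]=F0: 4-byte lead, need 3 cont bytes. acc=0x0
Byte[5]=A9: continuation. acc=(acc<<6)|0x29=0x29
Byte[6]=95: continuation. acc=(acc<<6)|0x15=0xA55
Byte[7]=86: continuation. acc=(acc<<6)|0x06=0x29546
Completed: cp=U+29546 (starts at byte 4)
Byte[8]=EC: 3-byte lead, need 2 cont bytes. acc=0xC
Byte[9]=AF: continuation. acc=(acc<<6)|0x2F=0x32F
Byte[10]=9D: continuation. acc=(acc<<6)|0x1D=0xCBDD
Completed: cp=U+CBDD (starts at byte 8)
Byte[11]=73: 1-byte ASCII. cp=U+0073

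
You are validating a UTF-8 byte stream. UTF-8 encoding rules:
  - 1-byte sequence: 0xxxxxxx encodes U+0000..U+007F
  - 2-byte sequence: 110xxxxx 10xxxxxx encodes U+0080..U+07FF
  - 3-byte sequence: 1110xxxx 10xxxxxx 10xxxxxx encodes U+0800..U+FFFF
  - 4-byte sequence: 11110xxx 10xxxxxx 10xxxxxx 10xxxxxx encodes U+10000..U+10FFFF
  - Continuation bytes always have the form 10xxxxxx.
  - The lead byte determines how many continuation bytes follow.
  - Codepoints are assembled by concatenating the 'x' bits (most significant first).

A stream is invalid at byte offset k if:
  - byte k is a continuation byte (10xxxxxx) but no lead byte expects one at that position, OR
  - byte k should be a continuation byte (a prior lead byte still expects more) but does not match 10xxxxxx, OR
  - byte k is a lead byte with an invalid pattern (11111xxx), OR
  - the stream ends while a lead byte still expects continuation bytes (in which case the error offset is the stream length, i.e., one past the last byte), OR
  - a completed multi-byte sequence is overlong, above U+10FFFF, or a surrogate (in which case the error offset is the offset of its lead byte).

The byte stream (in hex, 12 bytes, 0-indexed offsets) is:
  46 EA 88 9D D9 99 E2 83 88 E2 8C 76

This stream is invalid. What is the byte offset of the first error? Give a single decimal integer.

Answer: 11

Derivation:
Byte[0]=46: 1-byte ASCII. cp=U+0046
Byte[1]=EA: 3-byte lead, need 2 cont bytes. acc=0xA
Byte[2]=88: continuation. acc=(acc<<6)|0x08=0x288
Byte[3]=9D: continuation. acc=(acc<<6)|0x1D=0xA21D
Completed: cp=U+A21D (starts at byte 1)
Byte[4]=D9: 2-byte lead, need 1 cont bytes. acc=0x19
Byte[5]=99: continuation. acc=(acc<<6)|0x19=0x659
Completed: cp=U+0659 (starts at byte 4)
Byte[6]=E2: 3-byte lead, need 2 cont bytes. acc=0x2
Byte[7]=83: continuation. acc=(acc<<6)|0x03=0x83
Byte[8]=88: continuation. acc=(acc<<6)|0x08=0x20C8
Completed: cp=U+20C8 (starts at byte 6)
Byte[9]=E2: 3-byte lead, need 2 cont bytes. acc=0x2
Byte[10]=8C: continuation. acc=(acc<<6)|0x0C=0x8C
Byte[11]=76: expected 10xxxxxx continuation. INVALID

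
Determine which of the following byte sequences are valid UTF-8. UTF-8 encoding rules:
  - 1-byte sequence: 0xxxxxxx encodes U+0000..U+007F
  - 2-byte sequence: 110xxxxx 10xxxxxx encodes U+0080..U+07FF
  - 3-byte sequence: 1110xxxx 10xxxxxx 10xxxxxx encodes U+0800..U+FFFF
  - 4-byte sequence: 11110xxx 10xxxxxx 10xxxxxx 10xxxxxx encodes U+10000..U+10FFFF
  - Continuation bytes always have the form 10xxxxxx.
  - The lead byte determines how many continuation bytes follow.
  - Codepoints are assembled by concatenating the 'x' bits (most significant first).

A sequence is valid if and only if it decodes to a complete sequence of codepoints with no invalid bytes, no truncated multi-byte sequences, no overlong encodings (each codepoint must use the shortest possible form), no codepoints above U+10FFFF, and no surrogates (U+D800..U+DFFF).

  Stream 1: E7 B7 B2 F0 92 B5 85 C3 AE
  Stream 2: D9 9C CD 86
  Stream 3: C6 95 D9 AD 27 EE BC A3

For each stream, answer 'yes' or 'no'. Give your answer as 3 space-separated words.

Answer: yes yes yes

Derivation:
Stream 1: decodes cleanly. VALID
Stream 2: decodes cleanly. VALID
Stream 3: decodes cleanly. VALID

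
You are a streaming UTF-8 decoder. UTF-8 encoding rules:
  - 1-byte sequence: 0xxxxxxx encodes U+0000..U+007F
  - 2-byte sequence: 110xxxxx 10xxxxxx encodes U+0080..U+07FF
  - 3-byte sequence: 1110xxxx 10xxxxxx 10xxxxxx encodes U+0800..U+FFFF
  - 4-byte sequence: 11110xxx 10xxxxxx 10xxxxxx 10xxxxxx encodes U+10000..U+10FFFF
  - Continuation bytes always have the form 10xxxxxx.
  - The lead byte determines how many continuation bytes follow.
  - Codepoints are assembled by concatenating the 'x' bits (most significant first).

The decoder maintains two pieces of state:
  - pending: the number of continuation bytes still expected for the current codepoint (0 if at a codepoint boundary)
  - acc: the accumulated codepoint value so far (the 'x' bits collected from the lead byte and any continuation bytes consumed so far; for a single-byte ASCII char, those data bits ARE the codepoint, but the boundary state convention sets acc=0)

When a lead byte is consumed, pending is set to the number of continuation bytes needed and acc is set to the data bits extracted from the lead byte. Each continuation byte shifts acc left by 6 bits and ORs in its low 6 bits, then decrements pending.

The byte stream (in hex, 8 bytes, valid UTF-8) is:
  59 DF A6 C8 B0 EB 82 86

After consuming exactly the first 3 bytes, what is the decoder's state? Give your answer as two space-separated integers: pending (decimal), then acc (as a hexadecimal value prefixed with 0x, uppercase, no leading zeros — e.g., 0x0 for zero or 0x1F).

Byte[0]=59: 1-byte. pending=0, acc=0x0
Byte[1]=DF: 2-byte lead. pending=1, acc=0x1F
Byte[2]=A6: continuation. acc=(acc<<6)|0x26=0x7E6, pending=0

Answer: 0 0x7E6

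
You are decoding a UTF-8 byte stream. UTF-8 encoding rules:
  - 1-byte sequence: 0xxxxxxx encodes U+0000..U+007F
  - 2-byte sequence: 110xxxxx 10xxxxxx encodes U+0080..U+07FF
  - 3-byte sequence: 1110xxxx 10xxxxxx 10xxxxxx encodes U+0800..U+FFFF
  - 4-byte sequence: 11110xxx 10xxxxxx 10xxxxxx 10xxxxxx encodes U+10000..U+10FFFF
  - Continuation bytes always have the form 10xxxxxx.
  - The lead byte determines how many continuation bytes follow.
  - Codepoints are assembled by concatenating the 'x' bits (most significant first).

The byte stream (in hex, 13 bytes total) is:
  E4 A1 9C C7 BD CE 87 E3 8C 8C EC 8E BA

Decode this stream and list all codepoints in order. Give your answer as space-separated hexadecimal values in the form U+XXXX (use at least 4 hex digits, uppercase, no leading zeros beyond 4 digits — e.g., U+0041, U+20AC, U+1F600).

Byte[0]=E4: 3-byte lead, need 2 cont bytes. acc=0x4
Byte[1]=A1: continuation. acc=(acc<<6)|0x21=0x121
Byte[2]=9C: continuation. acc=(acc<<6)|0x1C=0x485C
Completed: cp=U+485C (starts at byte 0)
Byte[3]=C7: 2-byte lead, need 1 cont bytes. acc=0x7
Byte[4]=BD: continuation. acc=(acc<<6)|0x3D=0x1FD
Completed: cp=U+01FD (starts at byte 3)
Byte[5]=CE: 2-byte lead, need 1 cont bytes. acc=0xE
Byte[6]=87: continuation. acc=(acc<<6)|0x07=0x387
Completed: cp=U+0387 (starts at byte 5)
Byte[7]=E3: 3-byte lead, need 2 cont bytes. acc=0x3
Byte[8]=8C: continuation. acc=(acc<<6)|0x0C=0xCC
Byte[9]=8C: continuation. acc=(acc<<6)|0x0C=0x330C
Completed: cp=U+330C (starts at byte 7)
Byte[10]=EC: 3-byte lead, need 2 cont bytes. acc=0xC
Byte[11]=8E: continuation. acc=(acc<<6)|0x0E=0x30E
Byte[12]=BA: continuation. acc=(acc<<6)|0x3A=0xC3BA
Completed: cp=U+C3BA (starts at byte 10)

Answer: U+485C U+01FD U+0387 U+330C U+C3BA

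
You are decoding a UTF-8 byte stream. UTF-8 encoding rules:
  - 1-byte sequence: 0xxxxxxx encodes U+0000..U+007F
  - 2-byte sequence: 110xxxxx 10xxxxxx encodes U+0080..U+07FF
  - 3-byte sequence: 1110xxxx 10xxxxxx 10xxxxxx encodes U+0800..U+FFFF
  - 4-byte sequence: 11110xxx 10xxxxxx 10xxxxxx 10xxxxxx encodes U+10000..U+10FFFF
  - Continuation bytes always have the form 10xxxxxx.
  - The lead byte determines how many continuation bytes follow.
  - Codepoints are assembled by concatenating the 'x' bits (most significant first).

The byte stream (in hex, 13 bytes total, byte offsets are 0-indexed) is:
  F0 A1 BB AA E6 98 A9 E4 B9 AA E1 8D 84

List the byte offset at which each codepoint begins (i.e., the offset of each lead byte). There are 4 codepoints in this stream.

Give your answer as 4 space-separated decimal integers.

Byte[0]=F0: 4-byte lead, need 3 cont bytes. acc=0x0
Byte[1]=A1: continuation. acc=(acc<<6)|0x21=0x21
Byte[2]=BB: continuation. acc=(acc<<6)|0x3B=0x87B
Byte[3]=AA: continuation. acc=(acc<<6)|0x2A=0x21EEA
Completed: cp=U+21EEA (starts at byte 0)
Byte[4]=E6: 3-byte lead, need 2 cont bytes. acc=0x6
Byte[5]=98: continuation. acc=(acc<<6)|0x18=0x198
Byte[6]=A9: continuation. acc=(acc<<6)|0x29=0x6629
Completed: cp=U+6629 (starts at byte 4)
Byte[7]=E4: 3-byte lead, need 2 cont bytes. acc=0x4
Byte[8]=B9: continuation. acc=(acc<<6)|0x39=0x139
Byte[9]=AA: continuation. acc=(acc<<6)|0x2A=0x4E6A
Completed: cp=U+4E6A (starts at byte 7)
Byte[10]=E1: 3-byte lead, need 2 cont bytes. acc=0x1
Byte[11]=8D: continuation. acc=(acc<<6)|0x0D=0x4D
Byte[12]=84: continuation. acc=(acc<<6)|0x04=0x1344
Completed: cp=U+1344 (starts at byte 10)

Answer: 0 4 7 10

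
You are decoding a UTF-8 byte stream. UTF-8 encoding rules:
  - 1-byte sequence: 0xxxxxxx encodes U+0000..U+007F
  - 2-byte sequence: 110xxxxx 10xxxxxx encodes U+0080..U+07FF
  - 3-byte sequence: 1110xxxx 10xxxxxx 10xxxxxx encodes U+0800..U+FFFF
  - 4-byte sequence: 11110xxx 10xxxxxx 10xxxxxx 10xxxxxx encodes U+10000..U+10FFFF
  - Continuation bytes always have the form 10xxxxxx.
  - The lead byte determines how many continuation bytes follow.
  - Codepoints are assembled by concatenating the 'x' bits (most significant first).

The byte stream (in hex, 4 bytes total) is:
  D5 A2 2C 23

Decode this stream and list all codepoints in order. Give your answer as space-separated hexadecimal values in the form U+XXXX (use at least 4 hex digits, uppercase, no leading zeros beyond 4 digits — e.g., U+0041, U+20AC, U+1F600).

Answer: U+0562 U+002C U+0023

Derivation:
Byte[0]=D5: 2-byte lead, need 1 cont bytes. acc=0x15
Byte[1]=A2: continuation. acc=(acc<<6)|0x22=0x562
Completed: cp=U+0562 (starts at byte 0)
Byte[2]=2C: 1-byte ASCII. cp=U+002C
Byte[3]=23: 1-byte ASCII. cp=U+0023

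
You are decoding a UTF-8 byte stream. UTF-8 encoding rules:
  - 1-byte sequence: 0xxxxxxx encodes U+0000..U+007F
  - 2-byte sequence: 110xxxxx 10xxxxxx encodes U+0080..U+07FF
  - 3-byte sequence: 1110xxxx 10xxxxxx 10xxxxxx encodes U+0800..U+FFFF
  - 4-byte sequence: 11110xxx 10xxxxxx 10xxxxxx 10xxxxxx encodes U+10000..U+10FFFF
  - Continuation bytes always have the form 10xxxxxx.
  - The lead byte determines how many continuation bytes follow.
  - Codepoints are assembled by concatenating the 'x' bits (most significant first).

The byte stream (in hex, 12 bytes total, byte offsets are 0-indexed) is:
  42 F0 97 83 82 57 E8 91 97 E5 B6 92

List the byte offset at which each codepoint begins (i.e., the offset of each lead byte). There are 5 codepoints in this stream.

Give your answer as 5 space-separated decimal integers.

Answer: 0 1 5 6 9

Derivation:
Byte[0]=42: 1-byte ASCII. cp=U+0042
Byte[1]=F0: 4-byte lead, need 3 cont bytes. acc=0x0
Byte[2]=97: continuation. acc=(acc<<6)|0x17=0x17
Byte[3]=83: continuation. acc=(acc<<6)|0x03=0x5C3
Byte[4]=82: continuation. acc=(acc<<6)|0x02=0x170C2
Completed: cp=U+170C2 (starts at byte 1)
Byte[5]=57: 1-byte ASCII. cp=U+0057
Byte[6]=E8: 3-byte lead, need 2 cont bytes. acc=0x8
Byte[7]=91: continuation. acc=(acc<<6)|0x11=0x211
Byte[8]=97: continuation. acc=(acc<<6)|0x17=0x8457
Completed: cp=U+8457 (starts at byte 6)
Byte[9]=E5: 3-byte lead, need 2 cont bytes. acc=0x5
Byte[10]=B6: continuation. acc=(acc<<6)|0x36=0x176
Byte[11]=92: continuation. acc=(acc<<6)|0x12=0x5D92
Completed: cp=U+5D92 (starts at byte 9)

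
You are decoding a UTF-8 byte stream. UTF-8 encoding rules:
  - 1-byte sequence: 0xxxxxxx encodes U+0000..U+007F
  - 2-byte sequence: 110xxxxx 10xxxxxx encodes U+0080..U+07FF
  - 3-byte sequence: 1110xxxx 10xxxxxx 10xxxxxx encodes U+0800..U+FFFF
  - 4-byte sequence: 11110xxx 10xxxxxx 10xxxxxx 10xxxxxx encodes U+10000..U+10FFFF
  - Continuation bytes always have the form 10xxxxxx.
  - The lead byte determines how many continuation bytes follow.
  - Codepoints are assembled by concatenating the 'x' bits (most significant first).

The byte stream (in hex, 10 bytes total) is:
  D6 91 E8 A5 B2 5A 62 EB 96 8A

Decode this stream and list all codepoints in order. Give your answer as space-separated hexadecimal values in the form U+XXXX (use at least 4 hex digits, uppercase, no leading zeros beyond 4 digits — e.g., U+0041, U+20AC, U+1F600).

Byte[0]=D6: 2-byte lead, need 1 cont bytes. acc=0x16
Byte[1]=91: continuation. acc=(acc<<6)|0x11=0x591
Completed: cp=U+0591 (starts at byte 0)
Byte[2]=E8: 3-byte lead, need 2 cont bytes. acc=0x8
Byte[3]=A5: continuation. acc=(acc<<6)|0x25=0x225
Byte[4]=B2: continuation. acc=(acc<<6)|0x32=0x8972
Completed: cp=U+8972 (starts at byte 2)
Byte[5]=5A: 1-byte ASCII. cp=U+005A
Byte[6]=62: 1-byte ASCII. cp=U+0062
Byte[7]=EB: 3-byte lead, need 2 cont bytes. acc=0xB
Byte[8]=96: continuation. acc=(acc<<6)|0x16=0x2D6
Byte[9]=8A: continuation. acc=(acc<<6)|0x0A=0xB58A
Completed: cp=U+B58A (starts at byte 7)

Answer: U+0591 U+8972 U+005A U+0062 U+B58A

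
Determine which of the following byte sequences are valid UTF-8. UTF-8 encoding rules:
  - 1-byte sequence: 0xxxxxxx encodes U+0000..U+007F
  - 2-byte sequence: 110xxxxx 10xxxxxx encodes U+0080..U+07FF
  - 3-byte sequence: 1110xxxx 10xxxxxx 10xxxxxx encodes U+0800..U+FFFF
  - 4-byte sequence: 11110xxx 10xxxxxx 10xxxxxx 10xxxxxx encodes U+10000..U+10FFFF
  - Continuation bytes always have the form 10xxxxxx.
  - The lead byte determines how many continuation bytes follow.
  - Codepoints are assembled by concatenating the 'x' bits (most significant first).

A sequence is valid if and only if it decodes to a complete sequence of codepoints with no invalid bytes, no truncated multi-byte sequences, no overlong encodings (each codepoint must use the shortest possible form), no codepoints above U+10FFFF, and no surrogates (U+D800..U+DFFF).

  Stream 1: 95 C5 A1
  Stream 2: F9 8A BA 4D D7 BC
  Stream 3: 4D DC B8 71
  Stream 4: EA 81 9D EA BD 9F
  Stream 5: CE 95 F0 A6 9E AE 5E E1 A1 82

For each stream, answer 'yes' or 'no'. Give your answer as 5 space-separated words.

Stream 1: error at byte offset 0. INVALID
Stream 2: error at byte offset 0. INVALID
Stream 3: decodes cleanly. VALID
Stream 4: decodes cleanly. VALID
Stream 5: decodes cleanly. VALID

Answer: no no yes yes yes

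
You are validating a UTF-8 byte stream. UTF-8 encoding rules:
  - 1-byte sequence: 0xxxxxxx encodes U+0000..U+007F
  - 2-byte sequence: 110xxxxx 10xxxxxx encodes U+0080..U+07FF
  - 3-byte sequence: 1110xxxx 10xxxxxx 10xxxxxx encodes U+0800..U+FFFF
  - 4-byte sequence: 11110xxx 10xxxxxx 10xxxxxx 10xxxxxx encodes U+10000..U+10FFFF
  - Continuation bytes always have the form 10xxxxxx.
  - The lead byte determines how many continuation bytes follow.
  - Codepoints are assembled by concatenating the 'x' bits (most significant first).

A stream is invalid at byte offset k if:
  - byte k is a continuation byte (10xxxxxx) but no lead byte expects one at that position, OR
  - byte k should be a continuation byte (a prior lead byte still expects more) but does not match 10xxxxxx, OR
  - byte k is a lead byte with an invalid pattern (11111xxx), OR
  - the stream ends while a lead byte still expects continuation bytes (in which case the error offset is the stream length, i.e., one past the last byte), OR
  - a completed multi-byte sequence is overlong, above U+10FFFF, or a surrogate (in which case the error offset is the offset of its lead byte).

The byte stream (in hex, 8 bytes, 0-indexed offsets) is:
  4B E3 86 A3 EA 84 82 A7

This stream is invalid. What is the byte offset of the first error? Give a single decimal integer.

Answer: 7

Derivation:
Byte[0]=4B: 1-byte ASCII. cp=U+004B
Byte[1]=E3: 3-byte lead, need 2 cont bytes. acc=0x3
Byte[2]=86: continuation. acc=(acc<<6)|0x06=0xC6
Byte[3]=A3: continuation. acc=(acc<<6)|0x23=0x31A3
Completed: cp=U+31A3 (starts at byte 1)
Byte[4]=EA: 3-byte lead, need 2 cont bytes. acc=0xA
Byte[5]=84: continuation. acc=(acc<<6)|0x04=0x284
Byte[6]=82: continuation. acc=(acc<<6)|0x02=0xA102
Completed: cp=U+A102 (starts at byte 4)
Byte[7]=A7: INVALID lead byte (not 0xxx/110x/1110/11110)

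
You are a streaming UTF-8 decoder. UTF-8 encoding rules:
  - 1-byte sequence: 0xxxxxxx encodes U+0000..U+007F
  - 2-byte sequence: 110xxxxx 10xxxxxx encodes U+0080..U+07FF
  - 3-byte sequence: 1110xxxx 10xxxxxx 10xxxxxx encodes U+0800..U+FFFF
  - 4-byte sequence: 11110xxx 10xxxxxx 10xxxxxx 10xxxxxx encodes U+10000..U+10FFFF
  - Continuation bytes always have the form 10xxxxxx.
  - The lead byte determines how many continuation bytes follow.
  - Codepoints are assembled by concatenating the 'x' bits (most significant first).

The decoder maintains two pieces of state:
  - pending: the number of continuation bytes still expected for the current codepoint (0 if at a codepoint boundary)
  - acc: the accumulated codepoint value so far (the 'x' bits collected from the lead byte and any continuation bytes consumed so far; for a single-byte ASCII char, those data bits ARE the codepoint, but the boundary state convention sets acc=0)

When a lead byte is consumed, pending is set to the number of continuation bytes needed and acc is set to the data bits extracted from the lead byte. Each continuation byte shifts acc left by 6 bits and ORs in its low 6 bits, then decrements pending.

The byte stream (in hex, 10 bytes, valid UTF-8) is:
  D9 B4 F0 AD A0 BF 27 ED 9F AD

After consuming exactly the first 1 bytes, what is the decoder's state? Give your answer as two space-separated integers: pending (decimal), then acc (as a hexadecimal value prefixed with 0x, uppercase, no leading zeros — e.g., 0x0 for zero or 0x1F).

Byte[0]=D9: 2-byte lead. pending=1, acc=0x19

Answer: 1 0x19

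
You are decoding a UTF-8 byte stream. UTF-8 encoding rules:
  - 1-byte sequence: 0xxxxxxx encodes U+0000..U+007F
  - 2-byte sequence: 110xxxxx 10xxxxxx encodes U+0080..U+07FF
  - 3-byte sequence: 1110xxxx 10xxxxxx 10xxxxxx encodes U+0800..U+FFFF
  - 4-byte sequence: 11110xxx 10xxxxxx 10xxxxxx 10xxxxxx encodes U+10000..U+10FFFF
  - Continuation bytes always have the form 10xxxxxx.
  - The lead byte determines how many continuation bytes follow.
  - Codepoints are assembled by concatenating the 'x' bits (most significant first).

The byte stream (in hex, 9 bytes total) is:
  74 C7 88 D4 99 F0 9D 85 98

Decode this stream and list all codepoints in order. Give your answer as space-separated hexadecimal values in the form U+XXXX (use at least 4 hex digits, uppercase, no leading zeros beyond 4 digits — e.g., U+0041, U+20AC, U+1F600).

Answer: U+0074 U+01C8 U+0519 U+1D158

Derivation:
Byte[0]=74: 1-byte ASCII. cp=U+0074
Byte[1]=C7: 2-byte lead, need 1 cont bytes. acc=0x7
Byte[2]=88: continuation. acc=(acc<<6)|0x08=0x1C8
Completed: cp=U+01C8 (starts at byte 1)
Byte[3]=D4: 2-byte lead, need 1 cont bytes. acc=0x14
Byte[4]=99: continuation. acc=(acc<<6)|0x19=0x519
Completed: cp=U+0519 (starts at byte 3)
Byte[5]=F0: 4-byte lead, need 3 cont bytes. acc=0x0
Byte[6]=9D: continuation. acc=(acc<<6)|0x1D=0x1D
Byte[7]=85: continuation. acc=(acc<<6)|0x05=0x745
Byte[8]=98: continuation. acc=(acc<<6)|0x18=0x1D158
Completed: cp=U+1D158 (starts at byte 5)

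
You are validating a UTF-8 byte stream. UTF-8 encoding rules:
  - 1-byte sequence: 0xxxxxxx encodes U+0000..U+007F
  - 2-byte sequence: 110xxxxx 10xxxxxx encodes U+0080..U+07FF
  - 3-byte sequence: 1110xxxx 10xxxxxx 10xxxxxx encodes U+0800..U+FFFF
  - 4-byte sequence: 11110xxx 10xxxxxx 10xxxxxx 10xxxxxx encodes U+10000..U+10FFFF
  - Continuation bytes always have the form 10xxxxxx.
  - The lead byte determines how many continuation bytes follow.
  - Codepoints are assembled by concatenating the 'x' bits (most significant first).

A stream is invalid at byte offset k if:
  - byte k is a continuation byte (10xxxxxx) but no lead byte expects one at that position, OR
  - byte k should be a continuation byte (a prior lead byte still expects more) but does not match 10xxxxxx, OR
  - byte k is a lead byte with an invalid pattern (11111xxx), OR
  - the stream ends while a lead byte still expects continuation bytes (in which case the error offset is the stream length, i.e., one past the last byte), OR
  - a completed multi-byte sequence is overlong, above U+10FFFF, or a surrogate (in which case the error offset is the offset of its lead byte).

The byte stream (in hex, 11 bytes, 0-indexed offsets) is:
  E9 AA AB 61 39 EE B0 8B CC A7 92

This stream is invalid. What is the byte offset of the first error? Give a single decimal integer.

Byte[0]=E9: 3-byte lead, need 2 cont bytes. acc=0x9
Byte[1]=AA: continuation. acc=(acc<<6)|0x2A=0x26A
Byte[2]=AB: continuation. acc=(acc<<6)|0x2B=0x9AAB
Completed: cp=U+9AAB (starts at byte 0)
Byte[3]=61: 1-byte ASCII. cp=U+0061
Byte[4]=39: 1-byte ASCII. cp=U+0039
Byte[5]=EE: 3-byte lead, need 2 cont bytes. acc=0xE
Byte[6]=B0: continuation. acc=(acc<<6)|0x30=0x3B0
Byte[7]=8B: continuation. acc=(acc<<6)|0x0B=0xEC0B
Completed: cp=U+EC0B (starts at byte 5)
Byte[8]=CC: 2-byte lead, need 1 cont bytes. acc=0xC
Byte[9]=A7: continuation. acc=(acc<<6)|0x27=0x327
Completed: cp=U+0327 (starts at byte 8)
Byte[10]=92: INVALID lead byte (not 0xxx/110x/1110/11110)

Answer: 10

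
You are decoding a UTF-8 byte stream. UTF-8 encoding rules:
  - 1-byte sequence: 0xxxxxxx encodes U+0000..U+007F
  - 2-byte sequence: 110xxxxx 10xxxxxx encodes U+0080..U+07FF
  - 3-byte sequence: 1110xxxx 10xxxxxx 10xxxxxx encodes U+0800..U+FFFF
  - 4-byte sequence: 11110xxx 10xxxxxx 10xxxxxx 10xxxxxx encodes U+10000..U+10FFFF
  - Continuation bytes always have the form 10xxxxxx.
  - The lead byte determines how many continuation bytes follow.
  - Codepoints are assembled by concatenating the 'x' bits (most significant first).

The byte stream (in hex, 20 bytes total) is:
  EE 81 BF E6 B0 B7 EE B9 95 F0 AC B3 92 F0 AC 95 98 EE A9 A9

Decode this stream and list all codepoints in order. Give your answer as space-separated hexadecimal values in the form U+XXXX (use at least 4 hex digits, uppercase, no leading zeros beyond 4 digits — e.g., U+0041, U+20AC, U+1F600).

Byte[0]=EE: 3-byte lead, need 2 cont bytes. acc=0xE
Byte[1]=81: continuation. acc=(acc<<6)|0x01=0x381
Byte[2]=BF: continuation. acc=(acc<<6)|0x3F=0xE07F
Completed: cp=U+E07F (starts at byte 0)
Byte[3]=E6: 3-byte lead, need 2 cont bytes. acc=0x6
Byte[4]=B0: continuation. acc=(acc<<6)|0x30=0x1B0
Byte[5]=B7: continuation. acc=(acc<<6)|0x37=0x6C37
Completed: cp=U+6C37 (starts at byte 3)
Byte[6]=EE: 3-byte lead, need 2 cont bytes. acc=0xE
Byte[7]=B9: continuation. acc=(acc<<6)|0x39=0x3B9
Byte[8]=95: continuation. acc=(acc<<6)|0x15=0xEE55
Completed: cp=U+EE55 (starts at byte 6)
Byte[9]=F0: 4-byte lead, need 3 cont bytes. acc=0x0
Byte[10]=AC: continuation. acc=(acc<<6)|0x2C=0x2C
Byte[11]=B3: continuation. acc=(acc<<6)|0x33=0xB33
Byte[12]=92: continuation. acc=(acc<<6)|0x12=0x2CCD2
Completed: cp=U+2CCD2 (starts at byte 9)
Byte[13]=F0: 4-byte lead, need 3 cont bytes. acc=0x0
Byte[14]=AC: continuation. acc=(acc<<6)|0x2C=0x2C
Byte[15]=95: continuation. acc=(acc<<6)|0x15=0xB15
Byte[16]=98: continuation. acc=(acc<<6)|0x18=0x2C558
Completed: cp=U+2C558 (starts at byte 13)
Byte[17]=EE: 3-byte lead, need 2 cont bytes. acc=0xE
Byte[18]=A9: continuation. acc=(acc<<6)|0x29=0x3A9
Byte[19]=A9: continuation. acc=(acc<<6)|0x29=0xEA69
Completed: cp=U+EA69 (starts at byte 17)

Answer: U+E07F U+6C37 U+EE55 U+2CCD2 U+2C558 U+EA69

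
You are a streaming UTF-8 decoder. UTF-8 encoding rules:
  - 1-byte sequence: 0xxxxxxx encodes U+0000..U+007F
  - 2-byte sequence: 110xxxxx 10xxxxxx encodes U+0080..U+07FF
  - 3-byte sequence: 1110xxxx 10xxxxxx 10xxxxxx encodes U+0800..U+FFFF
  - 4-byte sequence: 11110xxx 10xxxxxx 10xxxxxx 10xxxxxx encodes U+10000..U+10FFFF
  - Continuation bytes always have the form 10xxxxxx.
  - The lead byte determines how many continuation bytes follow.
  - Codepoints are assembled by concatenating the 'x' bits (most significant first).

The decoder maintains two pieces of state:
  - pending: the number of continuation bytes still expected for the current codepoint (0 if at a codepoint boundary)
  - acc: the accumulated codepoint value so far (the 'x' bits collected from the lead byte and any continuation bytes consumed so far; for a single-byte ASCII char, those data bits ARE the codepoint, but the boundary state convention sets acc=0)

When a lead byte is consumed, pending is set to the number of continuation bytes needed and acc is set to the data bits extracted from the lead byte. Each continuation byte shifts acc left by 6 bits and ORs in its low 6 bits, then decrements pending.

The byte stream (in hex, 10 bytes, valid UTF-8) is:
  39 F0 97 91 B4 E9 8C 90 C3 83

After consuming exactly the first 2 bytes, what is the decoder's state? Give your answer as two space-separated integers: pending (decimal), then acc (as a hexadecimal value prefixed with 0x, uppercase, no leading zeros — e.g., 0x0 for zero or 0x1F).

Answer: 3 0x0

Derivation:
Byte[0]=39: 1-byte. pending=0, acc=0x0
Byte[1]=F0: 4-byte lead. pending=3, acc=0x0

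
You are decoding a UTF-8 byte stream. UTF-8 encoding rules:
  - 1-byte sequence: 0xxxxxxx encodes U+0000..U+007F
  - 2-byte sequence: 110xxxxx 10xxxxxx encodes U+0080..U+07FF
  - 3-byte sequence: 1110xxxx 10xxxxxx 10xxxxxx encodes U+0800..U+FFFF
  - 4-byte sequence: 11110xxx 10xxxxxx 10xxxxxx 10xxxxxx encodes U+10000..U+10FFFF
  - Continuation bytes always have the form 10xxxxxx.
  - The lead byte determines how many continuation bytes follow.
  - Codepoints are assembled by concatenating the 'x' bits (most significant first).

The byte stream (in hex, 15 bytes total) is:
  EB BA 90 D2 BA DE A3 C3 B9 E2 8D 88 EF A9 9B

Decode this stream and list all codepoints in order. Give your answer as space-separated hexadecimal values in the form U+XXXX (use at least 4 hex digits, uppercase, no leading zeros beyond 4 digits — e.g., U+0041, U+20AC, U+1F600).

Byte[0]=EB: 3-byte lead, need 2 cont bytes. acc=0xB
Byte[1]=BA: continuation. acc=(acc<<6)|0x3A=0x2FA
Byte[2]=90: continuation. acc=(acc<<6)|0x10=0xBE90
Completed: cp=U+BE90 (starts at byte 0)
Byte[3]=D2: 2-byte lead, need 1 cont bytes. acc=0x12
Byte[4]=BA: continuation. acc=(acc<<6)|0x3A=0x4BA
Completed: cp=U+04BA (starts at byte 3)
Byte[5]=DE: 2-byte lead, need 1 cont bytes. acc=0x1E
Byte[6]=A3: continuation. acc=(acc<<6)|0x23=0x7A3
Completed: cp=U+07A3 (starts at byte 5)
Byte[7]=C3: 2-byte lead, need 1 cont bytes. acc=0x3
Byte[8]=B9: continuation. acc=(acc<<6)|0x39=0xF9
Completed: cp=U+00F9 (starts at byte 7)
Byte[9]=E2: 3-byte lead, need 2 cont bytes. acc=0x2
Byte[10]=8D: continuation. acc=(acc<<6)|0x0D=0x8D
Byte[11]=88: continuation. acc=(acc<<6)|0x08=0x2348
Completed: cp=U+2348 (starts at byte 9)
Byte[12]=EF: 3-byte lead, need 2 cont bytes. acc=0xF
Byte[13]=A9: continuation. acc=(acc<<6)|0x29=0x3E9
Byte[14]=9B: continuation. acc=(acc<<6)|0x1B=0xFA5B
Completed: cp=U+FA5B (starts at byte 12)

Answer: U+BE90 U+04BA U+07A3 U+00F9 U+2348 U+FA5B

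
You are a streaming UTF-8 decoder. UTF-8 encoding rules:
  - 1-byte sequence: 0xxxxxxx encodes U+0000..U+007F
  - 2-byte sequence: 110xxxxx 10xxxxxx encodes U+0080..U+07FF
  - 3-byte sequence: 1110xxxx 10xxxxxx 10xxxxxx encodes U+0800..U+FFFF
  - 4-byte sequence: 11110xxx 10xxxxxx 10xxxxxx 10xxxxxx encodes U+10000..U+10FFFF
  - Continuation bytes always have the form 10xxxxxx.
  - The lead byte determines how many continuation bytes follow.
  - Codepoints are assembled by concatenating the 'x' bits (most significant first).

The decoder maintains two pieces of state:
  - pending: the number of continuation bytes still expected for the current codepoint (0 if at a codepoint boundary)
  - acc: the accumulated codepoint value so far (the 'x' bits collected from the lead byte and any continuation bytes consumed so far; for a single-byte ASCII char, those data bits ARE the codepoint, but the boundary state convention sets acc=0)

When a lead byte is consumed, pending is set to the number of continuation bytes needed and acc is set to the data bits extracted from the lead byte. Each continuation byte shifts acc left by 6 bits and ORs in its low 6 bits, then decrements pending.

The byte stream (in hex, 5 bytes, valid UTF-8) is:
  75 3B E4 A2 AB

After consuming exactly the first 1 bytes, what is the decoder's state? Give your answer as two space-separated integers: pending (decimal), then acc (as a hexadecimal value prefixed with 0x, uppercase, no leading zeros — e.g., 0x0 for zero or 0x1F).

Byte[0]=75: 1-byte. pending=0, acc=0x0

Answer: 0 0x0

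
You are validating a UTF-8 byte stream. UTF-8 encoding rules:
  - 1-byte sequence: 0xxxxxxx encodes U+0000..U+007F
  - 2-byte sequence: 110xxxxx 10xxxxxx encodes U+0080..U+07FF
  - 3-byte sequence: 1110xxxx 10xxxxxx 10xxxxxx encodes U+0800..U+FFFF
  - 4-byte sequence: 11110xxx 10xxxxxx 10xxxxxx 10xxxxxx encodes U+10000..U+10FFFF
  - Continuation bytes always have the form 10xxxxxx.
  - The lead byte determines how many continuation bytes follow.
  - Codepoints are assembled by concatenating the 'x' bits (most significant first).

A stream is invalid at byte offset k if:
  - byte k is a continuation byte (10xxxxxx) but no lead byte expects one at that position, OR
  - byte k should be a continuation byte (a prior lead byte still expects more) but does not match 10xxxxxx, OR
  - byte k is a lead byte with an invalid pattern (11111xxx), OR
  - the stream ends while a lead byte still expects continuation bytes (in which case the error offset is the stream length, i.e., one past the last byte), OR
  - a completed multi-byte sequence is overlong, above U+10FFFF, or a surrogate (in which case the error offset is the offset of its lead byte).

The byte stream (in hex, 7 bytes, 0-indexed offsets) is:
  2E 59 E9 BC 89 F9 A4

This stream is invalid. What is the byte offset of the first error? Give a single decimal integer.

Answer: 5

Derivation:
Byte[0]=2E: 1-byte ASCII. cp=U+002E
Byte[1]=59: 1-byte ASCII. cp=U+0059
Byte[2]=E9: 3-byte lead, need 2 cont bytes. acc=0x9
Byte[3]=BC: continuation. acc=(acc<<6)|0x3C=0x27C
Byte[4]=89: continuation. acc=(acc<<6)|0x09=0x9F09
Completed: cp=U+9F09 (starts at byte 2)
Byte[5]=F9: INVALID lead byte (not 0xxx/110x/1110/11110)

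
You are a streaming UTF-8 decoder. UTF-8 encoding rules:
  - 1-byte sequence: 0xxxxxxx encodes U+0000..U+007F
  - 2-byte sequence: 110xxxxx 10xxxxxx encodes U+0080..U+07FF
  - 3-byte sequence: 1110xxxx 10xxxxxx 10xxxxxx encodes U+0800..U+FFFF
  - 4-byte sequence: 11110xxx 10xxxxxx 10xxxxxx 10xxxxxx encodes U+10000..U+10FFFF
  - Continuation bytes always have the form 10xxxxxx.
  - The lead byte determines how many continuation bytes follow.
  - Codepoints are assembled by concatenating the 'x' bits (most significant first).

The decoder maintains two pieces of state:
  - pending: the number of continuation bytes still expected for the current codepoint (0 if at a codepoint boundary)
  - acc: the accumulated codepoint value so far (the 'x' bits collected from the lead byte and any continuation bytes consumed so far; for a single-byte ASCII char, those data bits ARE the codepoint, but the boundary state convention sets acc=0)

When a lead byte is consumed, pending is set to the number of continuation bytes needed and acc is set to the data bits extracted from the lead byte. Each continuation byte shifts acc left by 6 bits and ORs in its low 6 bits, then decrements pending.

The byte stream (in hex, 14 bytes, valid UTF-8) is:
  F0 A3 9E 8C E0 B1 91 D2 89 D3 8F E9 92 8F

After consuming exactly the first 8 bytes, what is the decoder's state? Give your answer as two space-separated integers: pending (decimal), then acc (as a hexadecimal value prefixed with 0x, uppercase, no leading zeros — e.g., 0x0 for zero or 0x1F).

Byte[0]=F0: 4-byte lead. pending=3, acc=0x0
Byte[1]=A3: continuation. acc=(acc<<6)|0x23=0x23, pending=2
Byte[2]=9E: continuation. acc=(acc<<6)|0x1E=0x8DE, pending=1
Byte[3]=8C: continuation. acc=(acc<<6)|0x0C=0x2378C, pending=0
Byte[4]=E0: 3-byte lead. pending=2, acc=0x0
Byte[5]=B1: continuation. acc=(acc<<6)|0x31=0x31, pending=1
Byte[6]=91: continuation. acc=(acc<<6)|0x11=0xC51, pending=0
Byte[7]=D2: 2-byte lead. pending=1, acc=0x12

Answer: 1 0x12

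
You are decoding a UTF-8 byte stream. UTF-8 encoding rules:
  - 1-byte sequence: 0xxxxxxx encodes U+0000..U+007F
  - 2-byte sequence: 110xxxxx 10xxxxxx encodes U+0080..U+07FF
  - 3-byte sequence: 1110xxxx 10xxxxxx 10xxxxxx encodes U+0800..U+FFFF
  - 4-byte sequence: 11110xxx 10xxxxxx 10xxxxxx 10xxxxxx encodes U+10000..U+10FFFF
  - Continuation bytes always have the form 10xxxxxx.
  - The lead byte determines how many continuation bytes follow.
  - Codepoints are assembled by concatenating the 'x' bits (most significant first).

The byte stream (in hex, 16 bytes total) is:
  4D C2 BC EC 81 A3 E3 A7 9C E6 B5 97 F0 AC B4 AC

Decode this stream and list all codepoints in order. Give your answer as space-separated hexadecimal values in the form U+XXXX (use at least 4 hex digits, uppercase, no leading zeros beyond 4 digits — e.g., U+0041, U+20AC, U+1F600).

Answer: U+004D U+00BC U+C063 U+39DC U+6D57 U+2CD2C

Derivation:
Byte[0]=4D: 1-byte ASCII. cp=U+004D
Byte[1]=C2: 2-byte lead, need 1 cont bytes. acc=0x2
Byte[2]=BC: continuation. acc=(acc<<6)|0x3C=0xBC
Completed: cp=U+00BC (starts at byte 1)
Byte[3]=EC: 3-byte lead, need 2 cont bytes. acc=0xC
Byte[4]=81: continuation. acc=(acc<<6)|0x01=0x301
Byte[5]=A3: continuation. acc=(acc<<6)|0x23=0xC063
Completed: cp=U+C063 (starts at byte 3)
Byte[6]=E3: 3-byte lead, need 2 cont bytes. acc=0x3
Byte[7]=A7: continuation. acc=(acc<<6)|0x27=0xE7
Byte[8]=9C: continuation. acc=(acc<<6)|0x1C=0x39DC
Completed: cp=U+39DC (starts at byte 6)
Byte[9]=E6: 3-byte lead, need 2 cont bytes. acc=0x6
Byte[10]=B5: continuation. acc=(acc<<6)|0x35=0x1B5
Byte[11]=97: continuation. acc=(acc<<6)|0x17=0x6D57
Completed: cp=U+6D57 (starts at byte 9)
Byte[12]=F0: 4-byte lead, need 3 cont bytes. acc=0x0
Byte[13]=AC: continuation. acc=(acc<<6)|0x2C=0x2C
Byte[14]=B4: continuation. acc=(acc<<6)|0x34=0xB34
Byte[15]=AC: continuation. acc=(acc<<6)|0x2C=0x2CD2C
Completed: cp=U+2CD2C (starts at byte 12)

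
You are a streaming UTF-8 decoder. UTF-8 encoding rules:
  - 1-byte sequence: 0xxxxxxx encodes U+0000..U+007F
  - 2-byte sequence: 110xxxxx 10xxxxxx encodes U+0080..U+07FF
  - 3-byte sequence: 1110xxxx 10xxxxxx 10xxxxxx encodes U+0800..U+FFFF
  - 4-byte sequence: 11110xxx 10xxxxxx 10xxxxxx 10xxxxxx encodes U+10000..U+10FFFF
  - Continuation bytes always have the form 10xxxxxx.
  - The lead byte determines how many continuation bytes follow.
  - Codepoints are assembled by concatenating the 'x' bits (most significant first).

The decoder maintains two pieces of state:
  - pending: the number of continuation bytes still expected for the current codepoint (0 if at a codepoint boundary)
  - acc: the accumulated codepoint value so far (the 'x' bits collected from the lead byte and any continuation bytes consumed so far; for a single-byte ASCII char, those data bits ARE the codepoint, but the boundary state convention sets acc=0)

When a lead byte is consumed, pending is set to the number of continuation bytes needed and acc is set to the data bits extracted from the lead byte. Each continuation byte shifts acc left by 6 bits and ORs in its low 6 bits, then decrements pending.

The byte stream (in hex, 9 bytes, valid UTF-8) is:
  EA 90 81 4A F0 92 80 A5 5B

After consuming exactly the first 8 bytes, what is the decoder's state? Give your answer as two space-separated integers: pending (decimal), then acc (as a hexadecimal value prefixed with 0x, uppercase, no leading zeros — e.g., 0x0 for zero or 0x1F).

Byte[0]=EA: 3-byte lead. pending=2, acc=0xA
Byte[1]=90: continuation. acc=(acc<<6)|0x10=0x290, pending=1
Byte[2]=81: continuation. acc=(acc<<6)|0x01=0xA401, pending=0
Byte[3]=4A: 1-byte. pending=0, acc=0x0
Byte[4]=F0: 4-byte lead. pending=3, acc=0x0
Byte[5]=92: continuation. acc=(acc<<6)|0x12=0x12, pending=2
Byte[6]=80: continuation. acc=(acc<<6)|0x00=0x480, pending=1
Byte[7]=A5: continuation. acc=(acc<<6)|0x25=0x12025, pending=0

Answer: 0 0x12025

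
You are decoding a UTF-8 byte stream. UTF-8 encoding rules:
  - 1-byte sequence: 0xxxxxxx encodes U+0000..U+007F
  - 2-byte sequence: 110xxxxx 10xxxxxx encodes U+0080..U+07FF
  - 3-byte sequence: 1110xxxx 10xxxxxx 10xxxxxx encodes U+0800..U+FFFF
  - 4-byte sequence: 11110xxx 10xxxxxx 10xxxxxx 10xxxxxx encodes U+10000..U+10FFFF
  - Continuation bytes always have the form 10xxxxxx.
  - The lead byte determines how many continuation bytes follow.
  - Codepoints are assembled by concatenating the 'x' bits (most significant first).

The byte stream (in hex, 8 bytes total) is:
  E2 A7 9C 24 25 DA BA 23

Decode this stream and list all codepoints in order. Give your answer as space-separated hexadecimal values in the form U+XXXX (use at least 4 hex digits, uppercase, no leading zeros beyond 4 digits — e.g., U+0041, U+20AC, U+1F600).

Byte[0]=E2: 3-byte lead, need 2 cont bytes. acc=0x2
Byte[1]=A7: continuation. acc=(acc<<6)|0x27=0xA7
Byte[2]=9C: continuation. acc=(acc<<6)|0x1C=0x29DC
Completed: cp=U+29DC (starts at byte 0)
Byte[3]=24: 1-byte ASCII. cp=U+0024
Byte[4]=25: 1-byte ASCII. cp=U+0025
Byte[5]=DA: 2-byte lead, need 1 cont bytes. acc=0x1A
Byte[6]=BA: continuation. acc=(acc<<6)|0x3A=0x6BA
Completed: cp=U+06BA (starts at byte 5)
Byte[7]=23: 1-byte ASCII. cp=U+0023

Answer: U+29DC U+0024 U+0025 U+06BA U+0023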